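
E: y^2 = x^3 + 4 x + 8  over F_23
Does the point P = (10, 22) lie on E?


Check whether y^2 = x^3 + 4 x + 8 (mod 23) for (x, y) = (10, 22).
LHS: y^2 = 22^2 mod 23 = 1
RHS: x^3 + 4 x + 8 = 10^3 + 4*10 + 8 mod 23 = 13
LHS != RHS

No, not on the curve


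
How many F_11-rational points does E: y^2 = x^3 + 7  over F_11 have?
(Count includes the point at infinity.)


For each x in F_11, count y with y^2 = x^3 + 0 x + 7 mod 11:
  x = 2: RHS = 4, y in [2, 9]  -> 2 point(s)
  x = 3: RHS = 1, y in [1, 10]  -> 2 point(s)
  x = 4: RHS = 5, y in [4, 7]  -> 2 point(s)
  x = 5: RHS = 0, y in [0]  -> 1 point(s)
  x = 6: RHS = 3, y in [5, 6]  -> 2 point(s)
  x = 7: RHS = 9, y in [3, 8]  -> 2 point(s)
Affine points: 11. Add the point at infinity: total = 12.

#E(F_11) = 12


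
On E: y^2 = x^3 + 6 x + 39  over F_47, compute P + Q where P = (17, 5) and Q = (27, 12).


P != Q, so use the chord formula.
s = (y2 - y1) / (x2 - x1) = (7) / (10) mod 47 = 43
x3 = s^2 - x1 - x2 mod 47 = 43^2 - 17 - 27 = 19
y3 = s (x1 - x3) - y1 mod 47 = 43 * (17 - 19) - 5 = 3

P + Q = (19, 3)


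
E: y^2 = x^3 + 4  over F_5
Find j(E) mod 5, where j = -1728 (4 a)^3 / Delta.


Delta = -16(4 a^3 + 27 b^2) mod 5 = 3
-1728 * (4 a)^3 = -1728 * (4*0)^3 mod 5 = 0
j = 0 * 3^(-1) mod 5 = 0

j = 0 (mod 5)


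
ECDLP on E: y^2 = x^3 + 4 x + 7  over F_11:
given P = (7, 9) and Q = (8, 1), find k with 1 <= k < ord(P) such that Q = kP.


Enumerate multiples of P until we hit Q = (8, 1):
  1P = (7, 9)
  2P = (1, 1)
  3P = (6, 7)
  4P = (2, 1)
  5P = (5, 3)
  6P = (8, 10)
  7P = (8, 1)
Match found at i = 7.

k = 7


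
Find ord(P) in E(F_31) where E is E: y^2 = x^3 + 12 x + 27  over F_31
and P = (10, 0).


Compute successive multiples of P until we hit O:
  1P = (10, 0)
  2P = O

ord(P) = 2


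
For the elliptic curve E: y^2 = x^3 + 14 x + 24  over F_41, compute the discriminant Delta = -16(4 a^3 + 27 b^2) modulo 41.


4 a^3 + 27 b^2 = 4*14^3 + 27*24^2 = 10976 + 15552 = 26528
Delta = -16 * (26528) = -424448
Delta mod 41 = 25

Delta = 25 (mod 41)


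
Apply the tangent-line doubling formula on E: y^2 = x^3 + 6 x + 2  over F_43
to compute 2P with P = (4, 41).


Doubling: s = (3 x1^2 + a) / (2 y1)
s = (3*4^2 + 6) / (2*41) mod 43 = 8
x3 = s^2 - 2 x1 mod 43 = 8^2 - 2*4 = 13
y3 = s (x1 - x3) - y1 mod 43 = 8 * (4 - 13) - 41 = 16

2P = (13, 16)


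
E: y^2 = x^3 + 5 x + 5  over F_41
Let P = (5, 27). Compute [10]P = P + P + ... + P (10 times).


k = 10 = 1010_2 (binary, LSB first: 0101)
Double-and-add from P = (5, 27):
  bit 0 = 0: acc unchanged = O
  bit 1 = 1: acc = O + (40, 32) = (40, 32)
  bit 2 = 0: acc unchanged = (40, 32)
  bit 3 = 1: acc = (40, 32) + (32, 25) = (5, 14)

10P = (5, 14)


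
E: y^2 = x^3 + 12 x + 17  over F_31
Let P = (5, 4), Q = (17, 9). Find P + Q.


P != Q, so use the chord formula.
s = (y2 - y1) / (x2 - x1) = (5) / (12) mod 31 = 3
x3 = s^2 - x1 - x2 mod 31 = 3^2 - 5 - 17 = 18
y3 = s (x1 - x3) - y1 mod 31 = 3 * (5 - 18) - 4 = 19

P + Q = (18, 19)


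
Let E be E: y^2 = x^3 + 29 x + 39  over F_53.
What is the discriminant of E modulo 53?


4 a^3 + 27 b^2 = 4*29^3 + 27*39^2 = 97556 + 41067 = 138623
Delta = -16 * (138623) = -2217968
Delta mod 53 = 29

Delta = 29 (mod 53)


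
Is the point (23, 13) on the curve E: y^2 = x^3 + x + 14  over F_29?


Check whether y^2 = x^3 + 1 x + 14 (mod 29) for (x, y) = (23, 13).
LHS: y^2 = 13^2 mod 29 = 24
RHS: x^3 + 1 x + 14 = 23^3 + 1*23 + 14 mod 29 = 24
LHS = RHS

Yes, on the curve


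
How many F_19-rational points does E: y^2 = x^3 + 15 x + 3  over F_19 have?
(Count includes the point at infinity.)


For each x in F_19, count y with y^2 = x^3 + 15 x + 3 mod 19:
  x = 1: RHS = 0, y in [0]  -> 1 point(s)
  x = 6: RHS = 5, y in [9, 10]  -> 2 point(s)
  x = 11: RHS = 17, y in [6, 13]  -> 2 point(s)
  x = 12: RHS = 11, y in [7, 12]  -> 2 point(s)
  x = 13: RHS = 1, y in [1, 18]  -> 2 point(s)
  x = 16: RHS = 7, y in [8, 11]  -> 2 point(s)
  x = 18: RHS = 6, y in [5, 14]  -> 2 point(s)
Affine points: 13. Add the point at infinity: total = 14.

#E(F_19) = 14


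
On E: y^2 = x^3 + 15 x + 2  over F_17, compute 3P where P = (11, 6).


k = 3 = 11_2 (binary, LSB first: 11)
Double-and-add from P = (11, 6):
  bit 0 = 1: acc = O + (11, 6) = (11, 6)
  bit 1 = 1: acc = (11, 6) + (14, 10) = (7, 5)

3P = (7, 5)


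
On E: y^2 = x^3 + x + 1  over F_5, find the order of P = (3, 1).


Compute successive multiples of P until we hit O:
  1P = (3, 1)
  2P = (0, 1)
  3P = (2, 4)
  4P = (4, 2)
  5P = (4, 3)
  6P = (2, 1)
  7P = (0, 4)
  8P = (3, 4)
  ... (continuing to 9P)
  9P = O

ord(P) = 9


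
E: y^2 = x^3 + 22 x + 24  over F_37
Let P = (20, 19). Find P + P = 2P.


Doubling: s = (3 x1^2 + a) / (2 y1)
s = (3*20^2 + 22) / (2*19) mod 37 = 1
x3 = s^2 - 2 x1 mod 37 = 1^2 - 2*20 = 35
y3 = s (x1 - x3) - y1 mod 37 = 1 * (20 - 35) - 19 = 3

2P = (35, 3)


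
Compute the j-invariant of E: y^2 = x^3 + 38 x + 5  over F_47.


Delta = -16(4 a^3 + 27 b^2) mod 47 = 42
-1728 * (4 a)^3 = -1728 * (4*38)^3 mod 47 = 24
j = 24 * 42^(-1) mod 47 = 14

j = 14 (mod 47)


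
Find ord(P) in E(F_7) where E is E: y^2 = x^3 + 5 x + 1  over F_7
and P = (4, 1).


Compute successive multiples of P until we hit O:
  1P = (4, 1)
  2P = (3, 1)
  3P = (0, 6)
  4P = (5, 2)
  5P = (6, 4)
  6P = (1, 0)
  7P = (6, 3)
  8P = (5, 5)
  ... (continuing to 12P)
  12P = O

ord(P) = 12


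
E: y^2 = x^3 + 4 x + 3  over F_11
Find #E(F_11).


For each x in F_11, count y with y^2 = x^3 + 4 x + 3 mod 11:
  x = 0: RHS = 3, y in [5, 6]  -> 2 point(s)
  x = 3: RHS = 9, y in [3, 8]  -> 2 point(s)
  x = 5: RHS = 5, y in [4, 7]  -> 2 point(s)
  x = 6: RHS = 1, y in [1, 10]  -> 2 point(s)
  x = 7: RHS = 0, y in [0]  -> 1 point(s)
  x = 9: RHS = 9, y in [3, 8]  -> 2 point(s)
  x = 10: RHS = 9, y in [3, 8]  -> 2 point(s)
Affine points: 13. Add the point at infinity: total = 14.

#E(F_11) = 14


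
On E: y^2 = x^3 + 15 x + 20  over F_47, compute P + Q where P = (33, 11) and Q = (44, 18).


P != Q, so use the chord formula.
s = (y2 - y1) / (x2 - x1) = (7) / (11) mod 47 = 22
x3 = s^2 - x1 - x2 mod 47 = 22^2 - 33 - 44 = 31
y3 = s (x1 - x3) - y1 mod 47 = 22 * (33 - 31) - 11 = 33

P + Q = (31, 33)


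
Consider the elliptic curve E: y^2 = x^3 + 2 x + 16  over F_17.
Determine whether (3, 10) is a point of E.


Check whether y^2 = x^3 + 2 x + 16 (mod 17) for (x, y) = (3, 10).
LHS: y^2 = 10^2 mod 17 = 15
RHS: x^3 + 2 x + 16 = 3^3 + 2*3 + 16 mod 17 = 15
LHS = RHS

Yes, on the curve


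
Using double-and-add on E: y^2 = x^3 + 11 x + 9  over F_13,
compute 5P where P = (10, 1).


k = 5 = 101_2 (binary, LSB first: 101)
Double-and-add from P = (10, 1):
  bit 0 = 1: acc = O + (10, 1) = (10, 1)
  bit 1 = 0: acc unchanged = (10, 1)
  bit 2 = 1: acc = (10, 1) + (3, 11) = (10, 12)

5P = (10, 12)


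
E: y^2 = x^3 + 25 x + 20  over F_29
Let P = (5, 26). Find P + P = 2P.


Doubling: s = (3 x1^2 + a) / (2 y1)
s = (3*5^2 + 25) / (2*26) mod 29 = 22
x3 = s^2 - 2 x1 mod 29 = 22^2 - 2*5 = 10
y3 = s (x1 - x3) - y1 mod 29 = 22 * (5 - 10) - 26 = 9

2P = (10, 9)


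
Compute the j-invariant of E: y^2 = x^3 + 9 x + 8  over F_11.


Delta = -16(4 a^3 + 27 b^2) mod 11 = 1
-1728 * (4 a)^3 = -1728 * (4*9)^3 mod 11 = 6
j = 6 * 1^(-1) mod 11 = 6

j = 6 (mod 11)


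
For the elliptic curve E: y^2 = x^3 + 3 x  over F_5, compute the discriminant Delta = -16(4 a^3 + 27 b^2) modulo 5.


4 a^3 + 27 b^2 = 4*3^3 + 27*0^2 = 108 + 0 = 108
Delta = -16 * (108) = -1728
Delta mod 5 = 2

Delta = 2 (mod 5)


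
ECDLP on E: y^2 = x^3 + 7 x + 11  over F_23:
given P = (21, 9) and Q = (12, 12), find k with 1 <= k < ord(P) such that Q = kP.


Enumerate multiples of P until we hit Q = (12, 12):
  1P = (21, 9)
  2P = (12, 12)
Match found at i = 2.

k = 2


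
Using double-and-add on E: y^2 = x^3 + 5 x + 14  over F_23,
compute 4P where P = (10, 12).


k = 4 = 100_2 (binary, LSB first: 001)
Double-and-add from P = (10, 12):
  bit 0 = 0: acc unchanged = O
  bit 1 = 0: acc unchanged = O
  bit 2 = 1: acc = O + (9, 12) = (9, 12)

4P = (9, 12)


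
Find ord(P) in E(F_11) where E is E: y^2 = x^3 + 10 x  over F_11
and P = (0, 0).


Compute successive multiples of P until we hit O:
  1P = (0, 0)
  2P = O

ord(P) = 2


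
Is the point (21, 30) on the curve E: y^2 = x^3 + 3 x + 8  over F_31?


Check whether y^2 = x^3 + 3 x + 8 (mod 31) for (x, y) = (21, 30).
LHS: y^2 = 30^2 mod 31 = 1
RHS: x^3 + 3 x + 8 = 21^3 + 3*21 + 8 mod 31 = 1
LHS = RHS

Yes, on the curve


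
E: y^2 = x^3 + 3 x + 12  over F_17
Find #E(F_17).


For each x in F_17, count y with y^2 = x^3 + 3 x + 12 mod 17:
  x = 1: RHS = 16, y in [4, 13]  -> 2 point(s)
  x = 2: RHS = 9, y in [3, 14]  -> 2 point(s)
  x = 5: RHS = 16, y in [4, 13]  -> 2 point(s)
  x = 6: RHS = 8, y in [5, 12]  -> 2 point(s)
  x = 7: RHS = 2, y in [6, 11]  -> 2 point(s)
  x = 8: RHS = 4, y in [2, 15]  -> 2 point(s)
  x = 11: RHS = 16, y in [4, 13]  -> 2 point(s)
  x = 12: RHS = 8, y in [5, 12]  -> 2 point(s)
  x = 13: RHS = 4, y in [2, 15]  -> 2 point(s)
  x = 15: RHS = 15, y in [7, 10]  -> 2 point(s)
  x = 16: RHS = 8, y in [5, 12]  -> 2 point(s)
Affine points: 22. Add the point at infinity: total = 23.

#E(F_17) = 23


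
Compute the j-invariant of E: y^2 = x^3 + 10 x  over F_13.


Delta = -16(4 a^3 + 27 b^2) mod 13 = 12
-1728 * (4 a)^3 = -1728 * (4*10)^3 mod 13 = 1
j = 1 * 12^(-1) mod 13 = 12

j = 12 (mod 13)


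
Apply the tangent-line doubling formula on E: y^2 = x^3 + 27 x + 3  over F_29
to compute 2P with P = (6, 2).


Doubling: s = (3 x1^2 + a) / (2 y1)
s = (3*6^2 + 27) / (2*2) mod 29 = 12
x3 = s^2 - 2 x1 mod 29 = 12^2 - 2*6 = 16
y3 = s (x1 - x3) - y1 mod 29 = 12 * (6 - 16) - 2 = 23

2P = (16, 23)


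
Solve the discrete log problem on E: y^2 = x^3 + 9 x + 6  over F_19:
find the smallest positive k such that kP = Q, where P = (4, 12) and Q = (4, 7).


Enumerate multiples of P until we hit Q = (4, 7):
  1P = (4, 12)
  2P = (11, 7)
  3P = (8, 18)
  4P = (14, 11)
  5P = (5, 9)
  6P = (0, 14)
  7P = (1, 15)
  8P = (15, 18)
  9P = (16, 16)
  10P = (16, 3)
  11P = (15, 1)
  12P = (1, 4)
  13P = (0, 5)
  14P = (5, 10)
  15P = (14, 8)
  16P = (8, 1)
  17P = (11, 12)
  18P = (4, 7)
Match found at i = 18.

k = 18


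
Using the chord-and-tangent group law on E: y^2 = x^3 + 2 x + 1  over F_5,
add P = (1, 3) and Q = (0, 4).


P != Q, so use the chord formula.
s = (y2 - y1) / (x2 - x1) = (1) / (4) mod 5 = 4
x3 = s^2 - x1 - x2 mod 5 = 4^2 - 1 - 0 = 0
y3 = s (x1 - x3) - y1 mod 5 = 4 * (1 - 0) - 3 = 1

P + Q = (0, 1)


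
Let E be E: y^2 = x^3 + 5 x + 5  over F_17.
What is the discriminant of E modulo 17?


4 a^3 + 27 b^2 = 4*5^3 + 27*5^2 = 500 + 675 = 1175
Delta = -16 * (1175) = -18800
Delta mod 17 = 2

Delta = 2 (mod 17)


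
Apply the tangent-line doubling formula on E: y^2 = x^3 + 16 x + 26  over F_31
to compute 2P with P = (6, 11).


Doubling: s = (3 x1^2 + a) / (2 y1)
s = (3*6^2 + 16) / (2*11) mod 31 = 0
x3 = s^2 - 2 x1 mod 31 = 0^2 - 2*6 = 19
y3 = s (x1 - x3) - y1 mod 31 = 0 * (6 - 19) - 11 = 20

2P = (19, 20)


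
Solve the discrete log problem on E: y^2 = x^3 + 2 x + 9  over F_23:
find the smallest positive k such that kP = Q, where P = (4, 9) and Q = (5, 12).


Enumerate multiples of P until we hit Q = (5, 12):
  1P = (4, 9)
  2P = (0, 20)
  3P = (5, 11)
  4P = (18, 9)
  5P = (1, 14)
  6P = (8, 13)
  7P = (12, 6)
  8P = (19, 11)
  9P = (13, 22)
  10P = (22, 11)
  11P = (22, 12)
  12P = (13, 1)
  13P = (19, 12)
  14P = (12, 17)
  15P = (8, 10)
  16P = (1, 9)
  17P = (18, 14)
  18P = (5, 12)
Match found at i = 18.

k = 18


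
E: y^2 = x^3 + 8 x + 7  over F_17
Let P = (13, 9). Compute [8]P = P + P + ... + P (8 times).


k = 8 = 1000_2 (binary, LSB first: 0001)
Double-and-add from P = (13, 9):
  bit 0 = 0: acc unchanged = O
  bit 1 = 0: acc unchanged = O
  bit 2 = 0: acc unchanged = O
  bit 3 = 1: acc = O + (7, 7) = (7, 7)

8P = (7, 7)


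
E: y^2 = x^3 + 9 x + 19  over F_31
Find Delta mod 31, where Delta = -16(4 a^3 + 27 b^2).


4 a^3 + 27 b^2 = 4*9^3 + 27*19^2 = 2916 + 9747 = 12663
Delta = -16 * (12663) = -202608
Delta mod 31 = 8

Delta = 8 (mod 31)


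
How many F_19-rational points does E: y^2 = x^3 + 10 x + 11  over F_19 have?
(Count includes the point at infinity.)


For each x in F_19, count y with y^2 = x^3 + 10 x + 11 mod 19:
  x = 0: RHS = 11, y in [7, 12]  -> 2 point(s)
  x = 2: RHS = 1, y in [1, 18]  -> 2 point(s)
  x = 3: RHS = 11, y in [7, 12]  -> 2 point(s)
  x = 4: RHS = 1, y in [1, 18]  -> 2 point(s)
  x = 7: RHS = 6, y in [5, 14]  -> 2 point(s)
  x = 10: RHS = 9, y in [3, 16]  -> 2 point(s)
  x = 12: RHS = 16, y in [4, 15]  -> 2 point(s)
  x = 13: RHS = 1, y in [1, 18]  -> 2 point(s)
  x = 14: RHS = 7, y in [8, 11]  -> 2 point(s)
  x = 16: RHS = 11, y in [7, 12]  -> 2 point(s)
  x = 18: RHS = 0, y in [0]  -> 1 point(s)
Affine points: 21. Add the point at infinity: total = 22.

#E(F_19) = 22


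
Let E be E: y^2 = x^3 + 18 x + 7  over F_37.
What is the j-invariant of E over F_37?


Delta = -16(4 a^3 + 27 b^2) mod 37 = 4
-1728 * (4 a)^3 = -1728 * (4*18)^3 mod 37 = 23
j = 23 * 4^(-1) mod 37 = 15

j = 15 (mod 37)


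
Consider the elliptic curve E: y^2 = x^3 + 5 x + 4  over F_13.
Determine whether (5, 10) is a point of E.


Check whether y^2 = x^3 + 5 x + 4 (mod 13) for (x, y) = (5, 10).
LHS: y^2 = 10^2 mod 13 = 9
RHS: x^3 + 5 x + 4 = 5^3 + 5*5 + 4 mod 13 = 11
LHS != RHS

No, not on the curve


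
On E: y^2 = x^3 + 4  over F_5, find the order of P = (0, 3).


Compute successive multiples of P until we hit O:
  1P = (0, 3)
  2P = (0, 2)
  3P = O

ord(P) = 3


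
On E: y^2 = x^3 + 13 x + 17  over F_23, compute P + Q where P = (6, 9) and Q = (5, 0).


P != Q, so use the chord formula.
s = (y2 - y1) / (x2 - x1) = (14) / (22) mod 23 = 9
x3 = s^2 - x1 - x2 mod 23 = 9^2 - 6 - 5 = 1
y3 = s (x1 - x3) - y1 mod 23 = 9 * (6 - 1) - 9 = 13

P + Q = (1, 13)


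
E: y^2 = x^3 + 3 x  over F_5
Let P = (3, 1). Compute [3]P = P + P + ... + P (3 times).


k = 3 = 11_2 (binary, LSB first: 11)
Double-and-add from P = (3, 1):
  bit 0 = 1: acc = O + (3, 1) = (3, 1)
  bit 1 = 1: acc = (3, 1) + (4, 4) = (2, 2)

3P = (2, 2)


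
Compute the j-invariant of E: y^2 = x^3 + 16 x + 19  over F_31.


Delta = -16(4 a^3 + 27 b^2) mod 31 = 1
-1728 * (4 a)^3 = -1728 * (4*16)^3 mod 31 = 2
j = 2 * 1^(-1) mod 31 = 2

j = 2 (mod 31)


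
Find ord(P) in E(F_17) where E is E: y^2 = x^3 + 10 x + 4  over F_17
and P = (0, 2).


Compute successive multiples of P until we hit O:
  1P = (0, 2)
  2P = (2, 10)
  3P = (14, 10)
  4P = (12, 13)
  5P = (1, 7)
  6P = (7, 14)
  7P = (6, 12)
  8P = (10, 4)
  ... (continuing to 24P)
  24P = O

ord(P) = 24


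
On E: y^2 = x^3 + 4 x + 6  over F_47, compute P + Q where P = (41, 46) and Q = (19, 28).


P != Q, so use the chord formula.
s = (y2 - y1) / (x2 - x1) = (29) / (25) mod 47 = 35
x3 = s^2 - x1 - x2 mod 47 = 35^2 - 41 - 19 = 37
y3 = s (x1 - x3) - y1 mod 47 = 35 * (41 - 37) - 46 = 0

P + Q = (37, 0)


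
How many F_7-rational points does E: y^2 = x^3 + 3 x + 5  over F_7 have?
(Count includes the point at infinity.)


For each x in F_7, count y with y^2 = x^3 + 3 x + 5 mod 7:
  x = 1: RHS = 2, y in [3, 4]  -> 2 point(s)
  x = 4: RHS = 4, y in [2, 5]  -> 2 point(s)
  x = 6: RHS = 1, y in [1, 6]  -> 2 point(s)
Affine points: 6. Add the point at infinity: total = 7.

#E(F_7) = 7


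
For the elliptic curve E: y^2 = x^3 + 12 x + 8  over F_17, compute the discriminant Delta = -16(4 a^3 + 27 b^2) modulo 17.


4 a^3 + 27 b^2 = 4*12^3 + 27*8^2 = 6912 + 1728 = 8640
Delta = -16 * (8640) = -138240
Delta mod 17 = 4

Delta = 4 (mod 17)


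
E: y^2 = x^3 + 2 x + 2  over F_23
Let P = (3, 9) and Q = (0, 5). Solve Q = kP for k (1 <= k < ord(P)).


Enumerate multiples of P until we hit Q = (0, 5):
  1P = (3, 9)
  2P = (12, 11)
  3P = (16, 6)
  4P = (8, 1)
  5P = (21, 6)
  6P = (15, 16)
  7P = (17, 2)
  8P = (9, 17)
  9P = (0, 18)
  10P = (6, 0)
  11P = (0, 5)
Match found at i = 11.

k = 11


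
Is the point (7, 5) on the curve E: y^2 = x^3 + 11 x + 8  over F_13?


Check whether y^2 = x^3 + 11 x + 8 (mod 13) for (x, y) = (7, 5).
LHS: y^2 = 5^2 mod 13 = 12
RHS: x^3 + 11 x + 8 = 7^3 + 11*7 + 8 mod 13 = 12
LHS = RHS

Yes, on the curve


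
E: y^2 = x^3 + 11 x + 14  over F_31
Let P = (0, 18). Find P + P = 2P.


Doubling: s = (3 x1^2 + a) / (2 y1)
s = (3*0^2 + 11) / (2*18) mod 31 = 27
x3 = s^2 - 2 x1 mod 31 = 27^2 - 2*0 = 16
y3 = s (x1 - x3) - y1 mod 31 = 27 * (0 - 16) - 18 = 15

2P = (16, 15)


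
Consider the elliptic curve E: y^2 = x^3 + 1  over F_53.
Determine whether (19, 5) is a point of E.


Check whether y^2 = x^3 + 0 x + 1 (mod 53) for (x, y) = (19, 5).
LHS: y^2 = 5^2 mod 53 = 25
RHS: x^3 + 0 x + 1 = 19^3 + 0*19 + 1 mod 53 = 23
LHS != RHS

No, not on the curve


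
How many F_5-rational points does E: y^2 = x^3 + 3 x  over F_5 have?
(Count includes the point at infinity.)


For each x in F_5, count y with y^2 = x^3 + 3 x + 0 mod 5:
  x = 0: RHS = 0, y in [0]  -> 1 point(s)
  x = 1: RHS = 4, y in [2, 3]  -> 2 point(s)
  x = 2: RHS = 4, y in [2, 3]  -> 2 point(s)
  x = 3: RHS = 1, y in [1, 4]  -> 2 point(s)
  x = 4: RHS = 1, y in [1, 4]  -> 2 point(s)
Affine points: 9. Add the point at infinity: total = 10.

#E(F_5) = 10


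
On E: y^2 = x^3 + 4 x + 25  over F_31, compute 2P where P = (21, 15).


Doubling: s = (3 x1^2 + a) / (2 y1)
s = (3*21^2 + 4) / (2*15) mod 31 = 6
x3 = s^2 - 2 x1 mod 31 = 6^2 - 2*21 = 25
y3 = s (x1 - x3) - y1 mod 31 = 6 * (21 - 25) - 15 = 23

2P = (25, 23)


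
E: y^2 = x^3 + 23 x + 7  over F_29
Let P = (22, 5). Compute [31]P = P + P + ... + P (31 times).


k = 31 = 11111_2 (binary, LSB first: 11111)
Double-and-add from P = (22, 5):
  bit 0 = 1: acc = O + (22, 5) = (22, 5)
  bit 1 = 1: acc = (22, 5) + (13, 3) = (3, 25)
  bit 2 = 1: acc = (3, 25) + (8, 23) = (17, 27)
  bit 3 = 1: acc = (17, 27) + (14, 12) = (23, 1)
  bit 4 = 1: acc = (23, 1) + (0, 23) = (13, 26)

31P = (13, 26)


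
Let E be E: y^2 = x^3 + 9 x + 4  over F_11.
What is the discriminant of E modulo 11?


4 a^3 + 27 b^2 = 4*9^3 + 27*4^2 = 2916 + 432 = 3348
Delta = -16 * (3348) = -53568
Delta mod 11 = 2

Delta = 2 (mod 11)


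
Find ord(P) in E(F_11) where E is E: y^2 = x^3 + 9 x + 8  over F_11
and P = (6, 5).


Compute successive multiples of P until we hit O:
  1P = (6, 5)
  2P = (4, 3)
  3P = (2, 10)
  4P = (8, 3)
  5P = (9, 9)
  6P = (10, 8)
  7P = (10, 3)
  8P = (9, 2)
  ... (continuing to 13P)
  13P = O

ord(P) = 13


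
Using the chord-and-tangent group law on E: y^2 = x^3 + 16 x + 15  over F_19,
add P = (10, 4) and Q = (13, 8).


P != Q, so use the chord formula.
s = (y2 - y1) / (x2 - x1) = (4) / (3) mod 19 = 14
x3 = s^2 - x1 - x2 mod 19 = 14^2 - 10 - 13 = 2
y3 = s (x1 - x3) - y1 mod 19 = 14 * (10 - 2) - 4 = 13

P + Q = (2, 13)


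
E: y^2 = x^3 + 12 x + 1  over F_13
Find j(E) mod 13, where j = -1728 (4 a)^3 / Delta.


Delta = -16(4 a^3 + 27 b^2) mod 13 = 9
-1728 * (4 a)^3 = -1728 * (4*12)^3 mod 13 = 1
j = 1 * 9^(-1) mod 13 = 3

j = 3 (mod 13)


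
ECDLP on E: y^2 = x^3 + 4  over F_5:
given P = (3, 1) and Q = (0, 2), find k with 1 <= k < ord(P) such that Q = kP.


Enumerate multiples of P until we hit Q = (0, 2):
  1P = (3, 1)
  2P = (0, 2)
Match found at i = 2.

k = 2


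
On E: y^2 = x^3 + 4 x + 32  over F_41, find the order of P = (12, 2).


Compute successive multiples of P until we hit O:
  1P = (12, 2)
  2P = (8, 24)
  3P = (0, 14)
  4P = (30, 16)
  5P = (32, 28)
  6P = (36, 16)
  7P = (9, 10)
  8P = (18, 14)
  ... (continuing to 32P)
  32P = O

ord(P) = 32


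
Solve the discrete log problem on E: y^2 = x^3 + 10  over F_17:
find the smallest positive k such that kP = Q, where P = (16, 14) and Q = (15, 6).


Enumerate multiples of P until we hit Q = (15, 6):
  1P = (16, 14)
  2P = (15, 11)
  3P = (12, 15)
  4P = (5, 13)
  5P = (5, 4)
  6P = (12, 2)
  7P = (15, 6)
Match found at i = 7.

k = 7


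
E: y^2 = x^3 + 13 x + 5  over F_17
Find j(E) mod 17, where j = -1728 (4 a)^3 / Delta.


Delta = -16(4 a^3 + 27 b^2) mod 17 = 11
-1728 * (4 a)^3 = -1728 * (4*13)^3 mod 17 = 6
j = 6 * 11^(-1) mod 17 = 16

j = 16 (mod 17)


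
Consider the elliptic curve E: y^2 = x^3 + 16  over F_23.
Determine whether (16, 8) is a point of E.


Check whether y^2 = x^3 + 0 x + 16 (mod 23) for (x, y) = (16, 8).
LHS: y^2 = 8^2 mod 23 = 18
RHS: x^3 + 0 x + 16 = 16^3 + 0*16 + 16 mod 23 = 18
LHS = RHS

Yes, on the curve


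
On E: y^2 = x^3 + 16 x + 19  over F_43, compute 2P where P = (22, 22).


Doubling: s = (3 x1^2 + a) / (2 y1)
s = (3*22^2 + 16) / (2*22) mod 43 = 6
x3 = s^2 - 2 x1 mod 43 = 6^2 - 2*22 = 35
y3 = s (x1 - x3) - y1 mod 43 = 6 * (22 - 35) - 22 = 29

2P = (35, 29)


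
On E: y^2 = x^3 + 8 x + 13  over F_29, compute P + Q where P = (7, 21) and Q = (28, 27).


P != Q, so use the chord formula.
s = (y2 - y1) / (x2 - x1) = (6) / (21) mod 29 = 21
x3 = s^2 - x1 - x2 mod 29 = 21^2 - 7 - 28 = 0
y3 = s (x1 - x3) - y1 mod 29 = 21 * (7 - 0) - 21 = 10

P + Q = (0, 10)


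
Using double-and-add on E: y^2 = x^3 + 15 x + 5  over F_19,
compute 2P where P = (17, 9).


k = 2 = 10_2 (binary, LSB first: 01)
Double-and-add from P = (17, 9):
  bit 0 = 0: acc unchanged = O
  bit 1 = 1: acc = O + (11, 0) = (11, 0)

2P = (11, 0)


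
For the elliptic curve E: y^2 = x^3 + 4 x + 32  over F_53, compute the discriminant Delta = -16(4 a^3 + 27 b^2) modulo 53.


4 a^3 + 27 b^2 = 4*4^3 + 27*32^2 = 256 + 27648 = 27904
Delta = -16 * (27904) = -446464
Delta mod 53 = 8

Delta = 8 (mod 53)


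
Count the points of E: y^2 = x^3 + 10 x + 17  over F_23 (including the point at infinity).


For each x in F_23, count y with y^2 = x^3 + 10 x + 17 mod 23:
  x = 4: RHS = 6, y in [11, 12]  -> 2 point(s)
  x = 5: RHS = 8, y in [10, 13]  -> 2 point(s)
  x = 7: RHS = 16, y in [4, 19]  -> 2 point(s)
  x = 9: RHS = 8, y in [10, 13]  -> 2 point(s)
  x = 10: RHS = 13, y in [6, 17]  -> 2 point(s)
  x = 11: RHS = 9, y in [3, 20]  -> 2 point(s)
  x = 12: RHS = 2, y in [5, 18]  -> 2 point(s)
  x = 14: RHS = 3, y in [7, 16]  -> 2 point(s)
  x = 15: RHS = 0, y in [0]  -> 1 point(s)
  x = 16: RHS = 18, y in [8, 15]  -> 2 point(s)
  x = 18: RHS = 3, y in [7, 16]  -> 2 point(s)
  x = 20: RHS = 6, y in [11, 12]  -> 2 point(s)
  x = 21: RHS = 12, y in [9, 14]  -> 2 point(s)
  x = 22: RHS = 6, y in [11, 12]  -> 2 point(s)
Affine points: 27. Add the point at infinity: total = 28.

#E(F_23) = 28


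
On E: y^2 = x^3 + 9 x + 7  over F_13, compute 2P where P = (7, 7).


Doubling: s = (3 x1^2 + a) / (2 y1)
s = (3*7^2 + 9) / (2*7) mod 13 = 0
x3 = s^2 - 2 x1 mod 13 = 0^2 - 2*7 = 12
y3 = s (x1 - x3) - y1 mod 13 = 0 * (7 - 12) - 7 = 6

2P = (12, 6)


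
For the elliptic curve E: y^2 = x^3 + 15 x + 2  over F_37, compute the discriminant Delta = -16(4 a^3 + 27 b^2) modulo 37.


4 a^3 + 27 b^2 = 4*15^3 + 27*2^2 = 13500 + 108 = 13608
Delta = -16 * (13608) = -217728
Delta mod 37 = 17

Delta = 17 (mod 37)


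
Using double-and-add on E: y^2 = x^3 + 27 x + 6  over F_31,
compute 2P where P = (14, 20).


k = 2 = 10_2 (binary, LSB first: 01)
Double-and-add from P = (14, 20):
  bit 0 = 0: acc unchanged = O
  bit 1 = 1: acc = O + (19, 0) = (19, 0)

2P = (19, 0)


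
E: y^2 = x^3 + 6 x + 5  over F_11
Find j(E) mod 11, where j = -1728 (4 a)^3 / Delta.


Delta = -16(4 a^3 + 27 b^2) mod 11 = 5
-1728 * (4 a)^3 = -1728 * (4*6)^3 mod 11 = 3
j = 3 * 5^(-1) mod 11 = 5

j = 5 (mod 11)


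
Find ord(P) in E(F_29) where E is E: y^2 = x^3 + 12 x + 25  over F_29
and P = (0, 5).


Compute successive multiples of P until we hit O:
  1P = (0, 5)
  2P = (20, 0)
  3P = (0, 24)
  4P = O

ord(P) = 4


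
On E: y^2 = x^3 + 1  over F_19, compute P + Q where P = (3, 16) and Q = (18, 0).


P != Q, so use the chord formula.
s = (y2 - y1) / (x2 - x1) = (3) / (15) mod 19 = 4
x3 = s^2 - x1 - x2 mod 19 = 4^2 - 3 - 18 = 14
y3 = s (x1 - x3) - y1 mod 19 = 4 * (3 - 14) - 16 = 16

P + Q = (14, 16)


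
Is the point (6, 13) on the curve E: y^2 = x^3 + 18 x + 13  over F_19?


Check whether y^2 = x^3 + 18 x + 13 (mod 19) for (x, y) = (6, 13).
LHS: y^2 = 13^2 mod 19 = 17
RHS: x^3 + 18 x + 13 = 6^3 + 18*6 + 13 mod 19 = 14
LHS != RHS

No, not on the curve


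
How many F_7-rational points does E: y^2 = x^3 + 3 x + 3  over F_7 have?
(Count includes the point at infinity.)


For each x in F_7, count y with y^2 = x^3 + 3 x + 3 mod 7:
  x = 1: RHS = 0, y in [0]  -> 1 point(s)
  x = 3: RHS = 4, y in [2, 5]  -> 2 point(s)
  x = 4: RHS = 2, y in [3, 4]  -> 2 point(s)
Affine points: 5. Add the point at infinity: total = 6.

#E(F_7) = 6


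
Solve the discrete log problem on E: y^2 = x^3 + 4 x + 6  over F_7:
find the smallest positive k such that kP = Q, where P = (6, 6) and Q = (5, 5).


Enumerate multiples of P until we hit Q = (5, 5):
  1P = (6, 6)
  2P = (2, 1)
  3P = (1, 2)
  4P = (4, 4)
  5P = (5, 2)
  6P = (5, 5)
Match found at i = 6.

k = 6


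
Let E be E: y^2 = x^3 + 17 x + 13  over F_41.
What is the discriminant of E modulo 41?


4 a^3 + 27 b^2 = 4*17^3 + 27*13^2 = 19652 + 4563 = 24215
Delta = -16 * (24215) = -387440
Delta mod 41 = 10

Delta = 10 (mod 41)


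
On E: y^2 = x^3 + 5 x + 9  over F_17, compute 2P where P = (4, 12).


k = 2 = 10_2 (binary, LSB first: 01)
Double-and-add from P = (4, 12):
  bit 0 = 0: acc unchanged = O
  bit 1 = 1: acc = O + (7, 9) = (7, 9)

2P = (7, 9)


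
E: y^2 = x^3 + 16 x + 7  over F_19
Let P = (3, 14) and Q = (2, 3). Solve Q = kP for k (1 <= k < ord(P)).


Enumerate multiples of P until we hit Q = (2, 3):
  1P = (3, 14)
  2P = (18, 3)
  3P = (2, 3)
Match found at i = 3.

k = 3


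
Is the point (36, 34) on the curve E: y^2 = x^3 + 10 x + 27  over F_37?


Check whether y^2 = x^3 + 10 x + 27 (mod 37) for (x, y) = (36, 34).
LHS: y^2 = 34^2 mod 37 = 9
RHS: x^3 + 10 x + 27 = 36^3 + 10*36 + 27 mod 37 = 16
LHS != RHS

No, not on the curve


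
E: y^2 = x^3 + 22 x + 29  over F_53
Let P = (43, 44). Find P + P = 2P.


Doubling: s = (3 x1^2 + a) / (2 y1)
s = (3*43^2 + 22) / (2*44) mod 53 = 41
x3 = s^2 - 2 x1 mod 53 = 41^2 - 2*43 = 5
y3 = s (x1 - x3) - y1 mod 53 = 41 * (43 - 5) - 44 = 30

2P = (5, 30)


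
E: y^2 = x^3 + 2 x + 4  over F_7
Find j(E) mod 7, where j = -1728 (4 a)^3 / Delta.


Delta = -16(4 a^3 + 27 b^2) mod 7 = 3
-1728 * (4 a)^3 = -1728 * (4*2)^3 mod 7 = 1
j = 1 * 3^(-1) mod 7 = 5

j = 5 (mod 7)


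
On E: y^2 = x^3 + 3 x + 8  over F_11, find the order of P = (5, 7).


Compute successive multiples of P until we hit O:
  1P = (5, 7)
  2P = (6, 0)
  3P = (5, 4)
  4P = O

ord(P) = 4


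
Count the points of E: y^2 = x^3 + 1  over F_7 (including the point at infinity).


For each x in F_7, count y with y^2 = x^3 + 0 x + 1 mod 7:
  x = 0: RHS = 1, y in [1, 6]  -> 2 point(s)
  x = 1: RHS = 2, y in [3, 4]  -> 2 point(s)
  x = 2: RHS = 2, y in [3, 4]  -> 2 point(s)
  x = 3: RHS = 0, y in [0]  -> 1 point(s)
  x = 4: RHS = 2, y in [3, 4]  -> 2 point(s)
  x = 5: RHS = 0, y in [0]  -> 1 point(s)
  x = 6: RHS = 0, y in [0]  -> 1 point(s)
Affine points: 11. Add the point at infinity: total = 12.

#E(F_7) = 12


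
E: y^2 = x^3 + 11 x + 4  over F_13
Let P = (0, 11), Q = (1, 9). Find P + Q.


P != Q, so use the chord formula.
s = (y2 - y1) / (x2 - x1) = (11) / (1) mod 13 = 11
x3 = s^2 - x1 - x2 mod 13 = 11^2 - 0 - 1 = 3
y3 = s (x1 - x3) - y1 mod 13 = 11 * (0 - 3) - 11 = 8

P + Q = (3, 8)


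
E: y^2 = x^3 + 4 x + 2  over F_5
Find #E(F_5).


For each x in F_5, count y with y^2 = x^3 + 4 x + 2 mod 5:
  x = 3: RHS = 1, y in [1, 4]  -> 2 point(s)
Affine points: 2. Add the point at infinity: total = 3.

#E(F_5) = 3


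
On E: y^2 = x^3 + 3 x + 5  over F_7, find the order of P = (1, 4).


Compute successive multiples of P until we hit O:
  1P = (1, 4)
  2P = (6, 1)
  3P = (4, 2)
  4P = (4, 5)
  5P = (6, 6)
  6P = (1, 3)
  7P = O

ord(P) = 7


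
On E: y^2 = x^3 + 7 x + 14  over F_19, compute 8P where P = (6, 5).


k = 8 = 1000_2 (binary, LSB first: 0001)
Double-and-add from P = (6, 5):
  bit 0 = 0: acc unchanged = O
  bit 1 = 0: acc unchanged = O
  bit 2 = 0: acc unchanged = O
  bit 3 = 1: acc = O + (2, 13) = (2, 13)

8P = (2, 13)


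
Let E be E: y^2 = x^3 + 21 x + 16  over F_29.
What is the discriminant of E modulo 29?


4 a^3 + 27 b^2 = 4*21^3 + 27*16^2 = 37044 + 6912 = 43956
Delta = -16 * (43956) = -703296
Delta mod 29 = 12

Delta = 12 (mod 29)


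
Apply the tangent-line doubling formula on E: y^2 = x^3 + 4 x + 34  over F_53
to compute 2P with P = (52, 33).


Doubling: s = (3 x1^2 + a) / (2 y1)
s = (3*52^2 + 4) / (2*33) mod 53 = 25
x3 = s^2 - 2 x1 mod 53 = 25^2 - 2*52 = 44
y3 = s (x1 - x3) - y1 mod 53 = 25 * (52 - 44) - 33 = 8

2P = (44, 8)


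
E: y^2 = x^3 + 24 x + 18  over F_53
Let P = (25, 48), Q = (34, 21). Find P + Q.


P != Q, so use the chord formula.
s = (y2 - y1) / (x2 - x1) = (26) / (9) mod 53 = 50
x3 = s^2 - x1 - x2 mod 53 = 50^2 - 25 - 34 = 3
y3 = s (x1 - x3) - y1 mod 53 = 50 * (25 - 3) - 48 = 45

P + Q = (3, 45)


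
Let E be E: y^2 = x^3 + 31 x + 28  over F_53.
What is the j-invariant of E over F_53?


Delta = -16(4 a^3 + 27 b^2) mod 53 = 33
-1728 * (4 a)^3 = -1728 * (4*31)^3 mod 53 = 42
j = 42 * 33^(-1) mod 53 = 35

j = 35 (mod 53)


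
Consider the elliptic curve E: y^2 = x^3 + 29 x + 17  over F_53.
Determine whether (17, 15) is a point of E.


Check whether y^2 = x^3 + 29 x + 17 (mod 53) for (x, y) = (17, 15).
LHS: y^2 = 15^2 mod 53 = 13
RHS: x^3 + 29 x + 17 = 17^3 + 29*17 + 17 mod 53 = 17
LHS != RHS

No, not on the curve


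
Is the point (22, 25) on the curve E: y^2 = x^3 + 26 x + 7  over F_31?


Check whether y^2 = x^3 + 26 x + 7 (mod 31) for (x, y) = (22, 25).
LHS: y^2 = 25^2 mod 31 = 5
RHS: x^3 + 26 x + 7 = 22^3 + 26*22 + 7 mod 31 = 5
LHS = RHS

Yes, on the curve


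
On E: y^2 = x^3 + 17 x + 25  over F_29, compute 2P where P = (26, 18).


Doubling: s = (3 x1^2 + a) / (2 y1)
s = (3*26^2 + 17) / (2*18) mod 29 = 27
x3 = s^2 - 2 x1 mod 29 = 27^2 - 2*26 = 10
y3 = s (x1 - x3) - y1 mod 29 = 27 * (26 - 10) - 18 = 8

2P = (10, 8)


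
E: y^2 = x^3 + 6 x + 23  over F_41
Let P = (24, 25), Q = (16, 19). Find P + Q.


P != Q, so use the chord formula.
s = (y2 - y1) / (x2 - x1) = (35) / (33) mod 41 = 11
x3 = s^2 - x1 - x2 mod 41 = 11^2 - 24 - 16 = 40
y3 = s (x1 - x3) - y1 mod 41 = 11 * (24 - 40) - 25 = 4

P + Q = (40, 4)


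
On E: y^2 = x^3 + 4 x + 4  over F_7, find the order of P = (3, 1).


Compute successive multiples of P until we hit O:
  1P = (3, 1)
  2P = (5, 3)
  3P = (0, 2)
  4P = (1, 3)
  5P = (4, 0)
  6P = (1, 4)
  7P = (0, 5)
  8P = (5, 4)
  ... (continuing to 10P)
  10P = O

ord(P) = 10


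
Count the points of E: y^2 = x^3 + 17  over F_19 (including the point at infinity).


For each x in F_19, count y with y^2 = x^3 + 0 x + 17 mod 19:
  x = 0: RHS = 17, y in [6, 13]  -> 2 point(s)
  x = 2: RHS = 6, y in [5, 14]  -> 2 point(s)
  x = 3: RHS = 6, y in [5, 14]  -> 2 point(s)
  x = 4: RHS = 5, y in [9, 10]  -> 2 point(s)
  x = 5: RHS = 9, y in [3, 16]  -> 2 point(s)
  x = 6: RHS = 5, y in [9, 10]  -> 2 point(s)
  x = 8: RHS = 16, y in [4, 15]  -> 2 point(s)
  x = 9: RHS = 5, y in [9, 10]  -> 2 point(s)
  x = 12: RHS = 16, y in [4, 15]  -> 2 point(s)
  x = 14: RHS = 6, y in [5, 14]  -> 2 point(s)
  x = 16: RHS = 9, y in [3, 16]  -> 2 point(s)
  x = 17: RHS = 9, y in [3, 16]  -> 2 point(s)
  x = 18: RHS = 16, y in [4, 15]  -> 2 point(s)
Affine points: 26. Add the point at infinity: total = 27.

#E(F_19) = 27


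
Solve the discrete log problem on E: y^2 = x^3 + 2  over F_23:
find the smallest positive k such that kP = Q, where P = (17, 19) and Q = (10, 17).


Enumerate multiples of P until we hit Q = (10, 17):
  1P = (17, 19)
  2P = (16, 2)
  3P = (3, 12)
  4P = (9, 8)
  5P = (5, 9)
  6P = (10, 6)
  7P = (14, 3)
  8P = (0, 18)
  9P = (22, 1)
  10P = (8, 13)
  11P = (1, 7)
  12P = (7, 0)
  13P = (1, 16)
  14P = (8, 10)
  15P = (22, 22)
  16P = (0, 5)
  17P = (14, 20)
  18P = (10, 17)
Match found at i = 18.

k = 18


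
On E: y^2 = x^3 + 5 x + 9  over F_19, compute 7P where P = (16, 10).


k = 7 = 111_2 (binary, LSB first: 111)
Double-and-add from P = (16, 10):
  bit 0 = 1: acc = O + (16, 10) = (16, 10)
  bit 1 = 1: acc = (16, 10) + (4, 13) = (5, 11)
  bit 2 = 1: acc = (5, 11) + (9, 17) = (12, 7)

7P = (12, 7)


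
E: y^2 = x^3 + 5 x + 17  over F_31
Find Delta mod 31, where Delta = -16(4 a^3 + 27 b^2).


4 a^3 + 27 b^2 = 4*5^3 + 27*17^2 = 500 + 7803 = 8303
Delta = -16 * (8303) = -132848
Delta mod 31 = 18

Delta = 18 (mod 31)


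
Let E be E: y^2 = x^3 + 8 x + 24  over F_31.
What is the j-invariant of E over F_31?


Delta = -16(4 a^3 + 27 b^2) mod 31 = 4
-1728 * (4 a)^3 = -1728 * (4*8)^3 mod 31 = 8
j = 8 * 4^(-1) mod 31 = 2

j = 2 (mod 31)


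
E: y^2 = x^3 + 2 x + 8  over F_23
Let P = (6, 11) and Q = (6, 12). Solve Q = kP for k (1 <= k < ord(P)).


Enumerate multiples of P until we hit Q = (6, 12):
  1P = (6, 11)
  2P = (13, 0)
  3P = (6, 12)
Match found at i = 3.

k = 3


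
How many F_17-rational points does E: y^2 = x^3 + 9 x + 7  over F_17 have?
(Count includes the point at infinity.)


For each x in F_17, count y with y^2 = x^3 + 9 x + 7 mod 17:
  x = 1: RHS = 0, y in [0]  -> 1 point(s)
  x = 2: RHS = 16, y in [4, 13]  -> 2 point(s)
  x = 8: RHS = 13, y in [8, 9]  -> 2 point(s)
  x = 9: RHS = 1, y in [1, 16]  -> 2 point(s)
  x = 10: RHS = 9, y in [3, 14]  -> 2 point(s)
  x = 11: RHS = 9, y in [3, 14]  -> 2 point(s)
  x = 13: RHS = 9, y in [3, 14]  -> 2 point(s)
  x = 14: RHS = 4, y in [2, 15]  -> 2 point(s)
  x = 15: RHS = 15, y in [7, 10]  -> 2 point(s)
Affine points: 17. Add the point at infinity: total = 18.

#E(F_17) = 18


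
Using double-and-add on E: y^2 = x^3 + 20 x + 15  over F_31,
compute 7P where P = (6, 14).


k = 7 = 111_2 (binary, LSB first: 111)
Double-and-add from P = (6, 14):
  bit 0 = 1: acc = O + (6, 14) = (6, 14)
  bit 1 = 1: acc = (6, 14) + (7, 8) = (23, 26)
  bit 2 = 1: acc = (23, 26) + (4, 2) = (8, 6)

7P = (8, 6)


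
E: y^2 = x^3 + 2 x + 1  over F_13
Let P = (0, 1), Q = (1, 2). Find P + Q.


P != Q, so use the chord formula.
s = (y2 - y1) / (x2 - x1) = (1) / (1) mod 13 = 1
x3 = s^2 - x1 - x2 mod 13 = 1^2 - 0 - 1 = 0
y3 = s (x1 - x3) - y1 mod 13 = 1 * (0 - 0) - 1 = 12

P + Q = (0, 12)


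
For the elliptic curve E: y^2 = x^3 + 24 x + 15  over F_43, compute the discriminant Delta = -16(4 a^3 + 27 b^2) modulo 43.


4 a^3 + 27 b^2 = 4*24^3 + 27*15^2 = 55296 + 6075 = 61371
Delta = -16 * (61371) = -981936
Delta mod 43 = 12

Delta = 12 (mod 43)


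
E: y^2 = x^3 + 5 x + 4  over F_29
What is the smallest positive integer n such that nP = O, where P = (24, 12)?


Compute successive multiples of P until we hit O:
  1P = (24, 12)
  2P = (5, 3)
  3P = (4, 28)
  4P = (26, 7)
  5P = (7, 18)
  6P = (20, 19)
  7P = (8, 18)
  8P = (13, 2)
  ... (continuing to 31P)
  31P = O

ord(P) = 31


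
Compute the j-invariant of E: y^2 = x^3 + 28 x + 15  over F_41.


Delta = -16(4 a^3 + 27 b^2) mod 41 = 30
-1728 * (4 a)^3 = -1728 * (4*28)^3 mod 41 = 32
j = 32 * 30^(-1) mod 41 = 12

j = 12 (mod 41)


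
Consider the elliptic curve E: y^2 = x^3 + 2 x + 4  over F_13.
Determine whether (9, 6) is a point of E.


Check whether y^2 = x^3 + 2 x + 4 (mod 13) for (x, y) = (9, 6).
LHS: y^2 = 6^2 mod 13 = 10
RHS: x^3 + 2 x + 4 = 9^3 + 2*9 + 4 mod 13 = 10
LHS = RHS

Yes, on the curve


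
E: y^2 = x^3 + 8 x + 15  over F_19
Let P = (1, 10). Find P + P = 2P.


Doubling: s = (3 x1^2 + a) / (2 y1)
s = (3*1^2 + 8) / (2*10) mod 19 = 11
x3 = s^2 - 2 x1 mod 19 = 11^2 - 2*1 = 5
y3 = s (x1 - x3) - y1 mod 19 = 11 * (1 - 5) - 10 = 3

2P = (5, 3)


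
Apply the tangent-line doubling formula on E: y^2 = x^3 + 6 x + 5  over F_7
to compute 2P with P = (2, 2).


Doubling: s = (3 x1^2 + a) / (2 y1)
s = (3*2^2 + 6) / (2*2) mod 7 = 1
x3 = s^2 - 2 x1 mod 7 = 1^2 - 2*2 = 4
y3 = s (x1 - x3) - y1 mod 7 = 1 * (2 - 4) - 2 = 3

2P = (4, 3)


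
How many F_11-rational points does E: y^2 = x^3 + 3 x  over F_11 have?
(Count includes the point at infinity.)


For each x in F_11, count y with y^2 = x^3 + 3 x + 0 mod 11:
  x = 0: RHS = 0, y in [0]  -> 1 point(s)
  x = 1: RHS = 4, y in [2, 9]  -> 2 point(s)
  x = 2: RHS = 3, y in [5, 6]  -> 2 point(s)
  x = 3: RHS = 3, y in [5, 6]  -> 2 point(s)
  x = 6: RHS = 3, y in [5, 6]  -> 2 point(s)
  x = 7: RHS = 1, y in [1, 10]  -> 2 point(s)
Affine points: 11. Add the point at infinity: total = 12.

#E(F_11) = 12


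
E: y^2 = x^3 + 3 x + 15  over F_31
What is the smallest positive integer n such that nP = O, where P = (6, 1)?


Compute successive multiples of P until we hit O:
  1P = (6, 1)
  2P = (7, 21)
  3P = (15, 5)
  4P = (19, 7)
  5P = (13, 22)
  6P = (21, 16)
  7P = (5, 0)
  8P = (21, 15)
  ... (continuing to 14P)
  14P = O

ord(P) = 14


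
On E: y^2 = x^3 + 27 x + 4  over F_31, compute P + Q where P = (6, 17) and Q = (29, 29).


P != Q, so use the chord formula.
s = (y2 - y1) / (x2 - x1) = (12) / (23) mod 31 = 14
x3 = s^2 - x1 - x2 mod 31 = 14^2 - 6 - 29 = 6
y3 = s (x1 - x3) - y1 mod 31 = 14 * (6 - 6) - 17 = 14

P + Q = (6, 14)


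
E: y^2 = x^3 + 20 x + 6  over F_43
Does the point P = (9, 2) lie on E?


Check whether y^2 = x^3 + 20 x + 6 (mod 43) for (x, y) = (9, 2).
LHS: y^2 = 2^2 mod 43 = 4
RHS: x^3 + 20 x + 6 = 9^3 + 20*9 + 6 mod 43 = 12
LHS != RHS

No, not on the curve


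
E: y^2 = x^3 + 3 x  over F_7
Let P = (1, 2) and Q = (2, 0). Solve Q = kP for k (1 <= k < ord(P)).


Enumerate multiples of P until we hit Q = (2, 0):
  1P = (1, 2)
  2P = (2, 0)
Match found at i = 2.

k = 2


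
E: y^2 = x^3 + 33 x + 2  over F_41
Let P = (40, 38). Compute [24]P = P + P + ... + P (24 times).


k = 24 = 11000_2 (binary, LSB first: 00011)
Double-and-add from P = (40, 38):
  bit 0 = 0: acc unchanged = O
  bit 1 = 0: acc unchanged = O
  bit 2 = 0: acc unchanged = O
  bit 3 = 1: acc = O + (7, 17) = (7, 17)
  bit 4 = 1: acc = (7, 17) + (18, 14) = (32, 1)

24P = (32, 1)


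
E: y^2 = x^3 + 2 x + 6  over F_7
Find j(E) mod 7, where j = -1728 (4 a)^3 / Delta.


Delta = -16(4 a^3 + 27 b^2) mod 7 = 1
-1728 * (4 a)^3 = -1728 * (4*2)^3 mod 7 = 1
j = 1 * 1^(-1) mod 7 = 1

j = 1 (mod 7)


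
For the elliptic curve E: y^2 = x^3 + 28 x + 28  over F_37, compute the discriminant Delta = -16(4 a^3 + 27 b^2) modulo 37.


4 a^3 + 27 b^2 = 4*28^3 + 27*28^2 = 87808 + 21168 = 108976
Delta = -16 * (108976) = -1743616
Delta mod 37 = 9

Delta = 9 (mod 37)


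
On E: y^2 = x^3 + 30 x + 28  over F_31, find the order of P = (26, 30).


Compute successive multiples of P until we hit O:
  1P = (26, 30)
  2P = (15, 28)
  3P = (30, 20)
  4P = (20, 17)
  5P = (25, 29)
  6P = (12, 15)
  7P = (0, 20)
  8P = (9, 29)
  ... (continuing to 31P)
  31P = O

ord(P) = 31


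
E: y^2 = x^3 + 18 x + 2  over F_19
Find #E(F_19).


For each x in F_19, count y with y^2 = x^3 + 18 x + 2 mod 19:
  x = 3: RHS = 7, y in [8, 11]  -> 2 point(s)
  x = 4: RHS = 5, y in [9, 10]  -> 2 point(s)
  x = 9: RHS = 0, y in [0]  -> 1 point(s)
  x = 10: RHS = 4, y in [2, 17]  -> 2 point(s)
  x = 11: RHS = 11, y in [7, 12]  -> 2 point(s)
  x = 13: RHS = 1, y in [1, 18]  -> 2 point(s)
  x = 16: RHS = 16, y in [4, 15]  -> 2 point(s)
Affine points: 13. Add the point at infinity: total = 14.

#E(F_19) = 14


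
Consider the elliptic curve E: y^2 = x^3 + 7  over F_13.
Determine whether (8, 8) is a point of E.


Check whether y^2 = x^3 + 0 x + 7 (mod 13) for (x, y) = (8, 8).
LHS: y^2 = 8^2 mod 13 = 12
RHS: x^3 + 0 x + 7 = 8^3 + 0*8 + 7 mod 13 = 12
LHS = RHS

Yes, on the curve


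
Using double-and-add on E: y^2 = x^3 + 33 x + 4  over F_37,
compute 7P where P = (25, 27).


k = 7 = 111_2 (binary, LSB first: 111)
Double-and-add from P = (25, 27):
  bit 0 = 1: acc = O + (25, 27) = (25, 27)
  bit 1 = 1: acc = (25, 27) + (35, 2) = (11, 12)
  bit 2 = 1: acc = (11, 12) + (8, 15) = (19, 33)

7P = (19, 33)


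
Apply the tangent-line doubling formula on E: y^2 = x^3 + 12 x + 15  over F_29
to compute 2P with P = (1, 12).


Doubling: s = (3 x1^2 + a) / (2 y1)
s = (3*1^2 + 12) / (2*12) mod 29 = 26
x3 = s^2 - 2 x1 mod 29 = 26^2 - 2*1 = 7
y3 = s (x1 - x3) - y1 mod 29 = 26 * (1 - 7) - 12 = 6

2P = (7, 6)
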